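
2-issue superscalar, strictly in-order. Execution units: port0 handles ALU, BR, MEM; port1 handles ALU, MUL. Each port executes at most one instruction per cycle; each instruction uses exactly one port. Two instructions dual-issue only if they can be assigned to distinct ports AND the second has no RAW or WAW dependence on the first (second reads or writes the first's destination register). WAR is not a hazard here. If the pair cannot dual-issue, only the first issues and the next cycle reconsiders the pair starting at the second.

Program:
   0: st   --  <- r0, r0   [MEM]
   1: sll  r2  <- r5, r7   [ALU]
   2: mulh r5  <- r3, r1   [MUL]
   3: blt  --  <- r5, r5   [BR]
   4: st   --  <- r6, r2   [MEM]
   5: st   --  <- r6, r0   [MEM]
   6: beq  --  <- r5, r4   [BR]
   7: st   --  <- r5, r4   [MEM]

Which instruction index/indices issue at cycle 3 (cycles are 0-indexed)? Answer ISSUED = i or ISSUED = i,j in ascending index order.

ISSUED = 4

[0] i0&i1  st;sll  -- pair
[1] i2  mulh  -- RAW r5
[2] i3  blt  -- no-port BR/MEM
[3] i4  st  -- no-port MEM/MEM
[4] i5  st  -- no-port MEM/BR
[5] i6  beq  -- no-port BR/MEM
[6] i7  st  -- tail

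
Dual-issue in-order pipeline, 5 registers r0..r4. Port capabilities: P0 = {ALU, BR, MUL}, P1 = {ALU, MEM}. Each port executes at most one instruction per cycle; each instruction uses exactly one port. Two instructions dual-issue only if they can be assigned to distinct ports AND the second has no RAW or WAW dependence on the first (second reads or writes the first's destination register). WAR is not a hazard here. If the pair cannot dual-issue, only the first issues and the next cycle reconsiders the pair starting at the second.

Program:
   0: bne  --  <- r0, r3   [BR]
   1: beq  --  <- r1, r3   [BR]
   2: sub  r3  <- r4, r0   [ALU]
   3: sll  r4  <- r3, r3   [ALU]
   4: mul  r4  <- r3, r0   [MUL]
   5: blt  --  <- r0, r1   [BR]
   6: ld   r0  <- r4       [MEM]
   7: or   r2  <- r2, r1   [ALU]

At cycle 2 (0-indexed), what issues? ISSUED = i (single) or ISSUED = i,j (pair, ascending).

t=0 i0:bne.BR ; no-port BR/BR
t=1 i1+i2:beq.BR+sub.ALU ; dual
t=2 i3:sll.ALU ; WAW r4
t=3 i4:mul.MUL ; no-port MUL/BR
t=4 i5+i6:blt.BR+ld.MEM ; dual
t=5 i7:or.ALU ; tail

ISSUED = 3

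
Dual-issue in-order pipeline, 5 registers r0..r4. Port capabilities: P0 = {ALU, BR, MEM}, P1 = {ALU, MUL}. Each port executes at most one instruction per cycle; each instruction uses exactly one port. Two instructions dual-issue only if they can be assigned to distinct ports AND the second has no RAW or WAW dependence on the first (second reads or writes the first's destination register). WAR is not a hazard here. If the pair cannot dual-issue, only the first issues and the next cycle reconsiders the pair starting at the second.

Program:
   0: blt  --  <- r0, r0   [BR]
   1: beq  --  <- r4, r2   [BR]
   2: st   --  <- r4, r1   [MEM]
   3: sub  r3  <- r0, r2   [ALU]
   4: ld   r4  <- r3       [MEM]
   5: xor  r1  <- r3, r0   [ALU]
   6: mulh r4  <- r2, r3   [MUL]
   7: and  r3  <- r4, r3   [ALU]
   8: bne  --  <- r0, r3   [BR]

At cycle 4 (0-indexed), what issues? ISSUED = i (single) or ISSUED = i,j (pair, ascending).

0. blt @i0  | no-port BR/BR
1. beq @i1  | no-port BR/MEM
2. st;sub @i2/i3  | 2-wide
3. ld;xor @i4/i5  | 2-wide
4. mulh @i6  | RAW r4
5. and @i7  | RAW r3
6. bne @i8  | tail

ISSUED = 6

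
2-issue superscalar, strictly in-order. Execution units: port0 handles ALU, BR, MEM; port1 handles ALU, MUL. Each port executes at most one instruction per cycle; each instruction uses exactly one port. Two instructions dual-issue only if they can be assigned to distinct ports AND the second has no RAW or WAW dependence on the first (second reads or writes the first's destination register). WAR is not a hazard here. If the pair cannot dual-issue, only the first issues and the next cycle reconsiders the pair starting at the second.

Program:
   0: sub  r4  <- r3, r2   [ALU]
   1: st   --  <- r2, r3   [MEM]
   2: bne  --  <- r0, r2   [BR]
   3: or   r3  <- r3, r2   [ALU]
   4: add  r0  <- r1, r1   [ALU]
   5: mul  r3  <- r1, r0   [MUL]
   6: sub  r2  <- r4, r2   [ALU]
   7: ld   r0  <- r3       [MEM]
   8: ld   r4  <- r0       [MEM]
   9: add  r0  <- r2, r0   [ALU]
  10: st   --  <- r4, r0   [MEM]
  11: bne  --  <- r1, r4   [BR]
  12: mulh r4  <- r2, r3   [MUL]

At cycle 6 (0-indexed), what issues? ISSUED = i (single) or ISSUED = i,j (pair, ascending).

ISSUED = 10

t=0 i0,i1:sub.ALU/st.MEM ; 2-wide
t=1 i2,i3:bne.BR/or.ALU ; 2-wide
t=2 i4:add.ALU ; RAW r0
t=3 i5,i6:mul.MUL/sub.ALU ; 2-wide
t=4 i7:ld.MEM ; no-port MEM/MEM
t=5 i8,i9:ld.MEM/add.ALU ; 2-wide
t=6 i10:st.MEM ; no-port MEM/BR
t=7 i11,i12:bne.BR/mulh.MUL ; 2-wide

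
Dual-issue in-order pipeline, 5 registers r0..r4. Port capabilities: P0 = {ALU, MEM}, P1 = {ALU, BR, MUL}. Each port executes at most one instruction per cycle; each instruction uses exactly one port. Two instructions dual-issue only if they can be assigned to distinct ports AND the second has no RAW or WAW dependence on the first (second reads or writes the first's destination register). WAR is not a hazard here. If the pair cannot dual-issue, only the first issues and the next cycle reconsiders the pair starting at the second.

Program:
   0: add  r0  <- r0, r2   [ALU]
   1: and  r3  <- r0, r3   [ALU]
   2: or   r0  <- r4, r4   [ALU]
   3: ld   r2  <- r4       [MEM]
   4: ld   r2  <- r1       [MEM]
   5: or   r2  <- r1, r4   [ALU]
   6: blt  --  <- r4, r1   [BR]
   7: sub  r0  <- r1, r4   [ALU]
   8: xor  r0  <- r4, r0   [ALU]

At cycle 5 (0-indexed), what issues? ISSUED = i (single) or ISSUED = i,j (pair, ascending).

ISSUED = 7

c0: i0 add  RAW r0
c1: i1,i2 and or  dual
c2: i3 ld  no-port MEM/MEM
c3: i4 ld  WAW r2
c4: i5,i6 or blt  dual
c5: i7 sub  RAW+WAW r0
c6: i8 xor  tail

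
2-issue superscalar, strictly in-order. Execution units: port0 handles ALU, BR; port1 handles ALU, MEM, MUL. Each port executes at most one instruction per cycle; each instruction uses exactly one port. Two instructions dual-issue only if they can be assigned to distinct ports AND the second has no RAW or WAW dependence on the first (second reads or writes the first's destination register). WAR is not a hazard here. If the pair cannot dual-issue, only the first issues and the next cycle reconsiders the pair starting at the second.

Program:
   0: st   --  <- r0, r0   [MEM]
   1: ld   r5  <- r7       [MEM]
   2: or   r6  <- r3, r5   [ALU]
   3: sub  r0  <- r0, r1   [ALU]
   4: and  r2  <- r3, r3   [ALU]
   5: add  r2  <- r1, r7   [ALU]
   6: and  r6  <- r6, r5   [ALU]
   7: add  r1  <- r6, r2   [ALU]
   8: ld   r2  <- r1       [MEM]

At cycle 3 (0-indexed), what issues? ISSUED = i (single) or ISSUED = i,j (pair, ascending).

[0] i0  st.MEM  -- no-port MEM/MEM
[1] i1  ld.MEM  -- RAW r5
[2] i2,i3  or.ALU+sub.ALU  -- dual
[3] i4  and.ALU  -- WAW r2
[4] i5,i6  add.ALU+and.ALU  -- dual
[5] i7  add.ALU  -- RAW r1
[6] i8  ld.MEM  -- tail

ISSUED = 4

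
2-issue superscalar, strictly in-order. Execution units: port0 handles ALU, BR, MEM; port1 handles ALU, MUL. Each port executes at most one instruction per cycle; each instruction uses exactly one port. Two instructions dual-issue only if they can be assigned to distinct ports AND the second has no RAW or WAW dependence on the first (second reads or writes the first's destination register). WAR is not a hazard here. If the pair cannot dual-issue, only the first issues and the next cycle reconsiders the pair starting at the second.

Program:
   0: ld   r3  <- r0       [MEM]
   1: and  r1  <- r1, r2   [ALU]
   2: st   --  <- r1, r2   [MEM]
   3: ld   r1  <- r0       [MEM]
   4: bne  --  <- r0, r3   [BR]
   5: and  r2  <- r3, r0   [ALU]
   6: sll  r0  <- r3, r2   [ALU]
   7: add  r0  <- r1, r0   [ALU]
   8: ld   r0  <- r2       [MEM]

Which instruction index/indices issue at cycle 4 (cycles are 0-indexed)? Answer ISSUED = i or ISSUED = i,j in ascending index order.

[0] i0,i1  ld;and  -- pair
[1] i2  st  -- no-port MEM/MEM
[2] i3  ld  -- no-port MEM/BR
[3] i4,i5  bne;and  -- pair
[4] i6  sll  -- RAW+WAW r0
[5] i7  add  -- WAW r0
[6] i8  ld  -- tail

ISSUED = 6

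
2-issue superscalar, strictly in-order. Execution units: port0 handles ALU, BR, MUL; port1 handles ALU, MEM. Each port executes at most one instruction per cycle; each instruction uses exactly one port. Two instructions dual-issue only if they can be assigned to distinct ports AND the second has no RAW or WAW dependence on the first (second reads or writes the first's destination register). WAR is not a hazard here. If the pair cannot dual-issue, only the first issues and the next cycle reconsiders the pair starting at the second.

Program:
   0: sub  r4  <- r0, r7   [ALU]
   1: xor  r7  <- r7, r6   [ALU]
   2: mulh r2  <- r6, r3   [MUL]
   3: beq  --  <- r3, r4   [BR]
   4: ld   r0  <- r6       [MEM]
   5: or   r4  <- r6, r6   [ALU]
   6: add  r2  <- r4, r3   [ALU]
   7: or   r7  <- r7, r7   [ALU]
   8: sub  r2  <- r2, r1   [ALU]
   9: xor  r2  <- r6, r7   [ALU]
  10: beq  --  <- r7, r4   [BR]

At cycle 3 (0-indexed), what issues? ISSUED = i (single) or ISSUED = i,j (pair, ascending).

  cy0 -> i0&i1 (sub.ALU;xor.ALU) dual
  cy1 -> i2 (mulh.MUL) no-port MUL/BR
  cy2 -> i3&i4 (beq.BR;ld.MEM) dual
  cy3 -> i5 (or.ALU) RAW r4
  cy4 -> i6&i7 (add.ALU;or.ALU) dual
  cy5 -> i8 (sub.ALU) WAW r2
  cy6 -> i9&i10 (xor.ALU;beq.BR) dual

ISSUED = 5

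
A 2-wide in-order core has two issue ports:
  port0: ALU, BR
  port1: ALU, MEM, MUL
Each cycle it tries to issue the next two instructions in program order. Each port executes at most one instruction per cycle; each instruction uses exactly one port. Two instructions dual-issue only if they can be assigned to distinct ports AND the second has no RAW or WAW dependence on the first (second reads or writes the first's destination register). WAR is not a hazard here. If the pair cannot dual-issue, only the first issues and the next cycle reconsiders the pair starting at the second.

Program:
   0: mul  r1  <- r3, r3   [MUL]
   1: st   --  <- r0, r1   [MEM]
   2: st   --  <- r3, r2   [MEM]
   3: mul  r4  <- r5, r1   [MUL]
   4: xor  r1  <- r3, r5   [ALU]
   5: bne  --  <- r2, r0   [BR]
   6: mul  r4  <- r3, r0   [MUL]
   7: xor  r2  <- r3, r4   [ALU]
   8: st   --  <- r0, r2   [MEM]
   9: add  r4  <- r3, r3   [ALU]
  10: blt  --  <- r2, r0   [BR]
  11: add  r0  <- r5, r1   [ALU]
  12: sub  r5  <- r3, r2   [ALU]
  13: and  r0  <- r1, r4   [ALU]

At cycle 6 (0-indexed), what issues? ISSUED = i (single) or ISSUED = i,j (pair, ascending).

t=0 i0:mul ; no-port MUL/MEM
t=1 i1:st ; no-port MEM/MEM
t=2 i2:st ; no-port MEM/MUL
t=3 i3/i4:mul xor ; 2-wide
t=4 i5/i6:bne mul ; 2-wide
t=5 i7:xor ; RAW r2
t=6 i8/i9:st add ; 2-wide
t=7 i10/i11:blt add ; 2-wide
t=8 i12/i13:sub and ; 2-wide

ISSUED = 8,9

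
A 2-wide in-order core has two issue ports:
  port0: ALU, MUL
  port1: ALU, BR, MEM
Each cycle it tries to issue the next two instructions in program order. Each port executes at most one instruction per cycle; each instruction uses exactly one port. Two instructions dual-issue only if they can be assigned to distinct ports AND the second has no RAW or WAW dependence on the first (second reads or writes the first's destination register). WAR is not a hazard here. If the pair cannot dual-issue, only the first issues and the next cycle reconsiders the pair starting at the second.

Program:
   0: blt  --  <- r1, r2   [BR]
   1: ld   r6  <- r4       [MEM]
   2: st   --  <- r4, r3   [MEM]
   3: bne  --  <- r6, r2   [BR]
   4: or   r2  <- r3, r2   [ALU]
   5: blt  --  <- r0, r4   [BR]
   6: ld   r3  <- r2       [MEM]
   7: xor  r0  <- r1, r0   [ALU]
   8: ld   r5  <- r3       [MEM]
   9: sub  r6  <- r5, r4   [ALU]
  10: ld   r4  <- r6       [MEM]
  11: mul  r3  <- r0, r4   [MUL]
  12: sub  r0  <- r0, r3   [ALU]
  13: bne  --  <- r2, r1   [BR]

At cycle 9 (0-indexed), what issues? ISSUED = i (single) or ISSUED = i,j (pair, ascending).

  cy0 -> i0 (blt) no-port BR/MEM
  cy1 -> i1 (ld) no-port MEM/MEM
  cy2 -> i2 (st) no-port MEM/BR
  cy3 -> i3,i4 (bne+or) pair
  cy4 -> i5 (blt) no-port BR/MEM
  cy5 -> i6,i7 (ld+xor) pair
  cy6 -> i8 (ld) RAW r5
  cy7 -> i9 (sub) RAW r6
  cy8 -> i10 (ld) RAW r4
  cy9 -> i11 (mul) RAW r3
  cy10 -> i12,i13 (sub+bne) pair

ISSUED = 11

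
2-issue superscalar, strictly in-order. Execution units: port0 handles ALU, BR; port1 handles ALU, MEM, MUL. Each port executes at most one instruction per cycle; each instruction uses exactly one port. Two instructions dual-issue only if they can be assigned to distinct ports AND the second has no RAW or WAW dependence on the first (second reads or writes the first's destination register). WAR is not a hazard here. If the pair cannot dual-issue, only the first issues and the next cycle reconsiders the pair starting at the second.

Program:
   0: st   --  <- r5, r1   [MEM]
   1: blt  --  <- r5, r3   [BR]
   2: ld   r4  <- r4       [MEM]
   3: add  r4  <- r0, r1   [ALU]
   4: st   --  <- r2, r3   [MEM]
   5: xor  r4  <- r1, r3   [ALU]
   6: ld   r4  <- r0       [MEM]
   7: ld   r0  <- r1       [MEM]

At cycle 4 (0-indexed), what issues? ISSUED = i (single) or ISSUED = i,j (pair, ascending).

ISSUED = 6

[0] i0&i1  st+blt  -- 2-wide
[1] i2  ld  -- WAW r4
[2] i3&i4  add+st  -- 2-wide
[3] i5  xor  -- WAW r4
[4] i6  ld  -- no-port MEM/MEM
[5] i7  ld  -- tail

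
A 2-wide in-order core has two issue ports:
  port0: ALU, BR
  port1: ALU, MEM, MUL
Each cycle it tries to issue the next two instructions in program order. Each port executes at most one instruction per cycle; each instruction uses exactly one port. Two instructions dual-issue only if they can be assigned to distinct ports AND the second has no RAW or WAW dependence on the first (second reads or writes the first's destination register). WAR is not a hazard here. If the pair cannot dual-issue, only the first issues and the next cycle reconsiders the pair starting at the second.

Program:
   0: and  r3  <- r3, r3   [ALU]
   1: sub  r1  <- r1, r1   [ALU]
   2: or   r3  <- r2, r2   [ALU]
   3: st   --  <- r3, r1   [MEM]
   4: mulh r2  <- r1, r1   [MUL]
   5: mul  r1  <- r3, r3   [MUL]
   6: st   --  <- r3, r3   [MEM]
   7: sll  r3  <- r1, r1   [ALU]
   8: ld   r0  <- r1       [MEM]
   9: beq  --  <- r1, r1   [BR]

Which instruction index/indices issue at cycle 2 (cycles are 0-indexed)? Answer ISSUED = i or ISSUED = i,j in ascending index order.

ISSUED = 3

c0: i0&i1 and.ALU;sub.ALU  dual
c1: i2 or.ALU  RAW r3
c2: i3 st.MEM  no-port MEM/MUL
c3: i4 mulh.MUL  no-port MUL/MUL
c4: i5 mul.MUL  no-port MUL/MEM
c5: i6&i7 st.MEM;sll.ALU  dual
c6: i8&i9 ld.MEM;beq.BR  dual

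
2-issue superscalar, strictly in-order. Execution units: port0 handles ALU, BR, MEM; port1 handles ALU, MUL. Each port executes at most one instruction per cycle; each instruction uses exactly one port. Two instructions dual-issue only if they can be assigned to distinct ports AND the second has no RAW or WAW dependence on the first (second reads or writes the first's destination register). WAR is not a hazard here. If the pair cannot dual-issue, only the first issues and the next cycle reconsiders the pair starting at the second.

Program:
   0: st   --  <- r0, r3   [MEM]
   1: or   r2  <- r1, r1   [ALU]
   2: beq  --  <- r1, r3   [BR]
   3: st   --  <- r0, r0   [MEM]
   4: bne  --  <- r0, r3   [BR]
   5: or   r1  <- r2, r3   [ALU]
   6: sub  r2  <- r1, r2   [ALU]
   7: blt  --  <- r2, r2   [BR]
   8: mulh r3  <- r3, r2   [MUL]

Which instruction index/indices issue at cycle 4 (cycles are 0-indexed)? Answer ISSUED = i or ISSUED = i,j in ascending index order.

ISSUED = 6

0. st;or @i0+i1  | pair
1. beq @i2  | no-port BR/MEM
2. st @i3  | no-port MEM/BR
3. bne;or @i4+i5  | pair
4. sub @i6  | RAW r2
5. blt;mulh @i7+i8  | pair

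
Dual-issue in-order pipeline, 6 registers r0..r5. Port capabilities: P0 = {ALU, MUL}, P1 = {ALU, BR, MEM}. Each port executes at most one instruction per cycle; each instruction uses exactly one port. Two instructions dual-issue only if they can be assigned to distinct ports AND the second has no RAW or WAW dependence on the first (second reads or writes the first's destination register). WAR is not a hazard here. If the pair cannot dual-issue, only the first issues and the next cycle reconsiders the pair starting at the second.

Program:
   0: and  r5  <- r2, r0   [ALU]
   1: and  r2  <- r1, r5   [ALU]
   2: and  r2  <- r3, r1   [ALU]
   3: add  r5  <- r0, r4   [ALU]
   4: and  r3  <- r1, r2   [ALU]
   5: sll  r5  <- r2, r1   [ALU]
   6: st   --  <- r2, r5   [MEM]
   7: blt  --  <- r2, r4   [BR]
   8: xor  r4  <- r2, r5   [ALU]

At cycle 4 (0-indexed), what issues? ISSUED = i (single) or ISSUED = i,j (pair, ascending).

ISSUED = 6

[0] i0  and.ALU  -- RAW r5
[1] i1  and.ALU  -- WAW r2
[2] i2,i3  and.ALU/add.ALU  -- dual
[3] i4,i5  and.ALU/sll.ALU  -- dual
[4] i6  st.MEM  -- no-port MEM/BR
[5] i7,i8  blt.BR/xor.ALU  -- dual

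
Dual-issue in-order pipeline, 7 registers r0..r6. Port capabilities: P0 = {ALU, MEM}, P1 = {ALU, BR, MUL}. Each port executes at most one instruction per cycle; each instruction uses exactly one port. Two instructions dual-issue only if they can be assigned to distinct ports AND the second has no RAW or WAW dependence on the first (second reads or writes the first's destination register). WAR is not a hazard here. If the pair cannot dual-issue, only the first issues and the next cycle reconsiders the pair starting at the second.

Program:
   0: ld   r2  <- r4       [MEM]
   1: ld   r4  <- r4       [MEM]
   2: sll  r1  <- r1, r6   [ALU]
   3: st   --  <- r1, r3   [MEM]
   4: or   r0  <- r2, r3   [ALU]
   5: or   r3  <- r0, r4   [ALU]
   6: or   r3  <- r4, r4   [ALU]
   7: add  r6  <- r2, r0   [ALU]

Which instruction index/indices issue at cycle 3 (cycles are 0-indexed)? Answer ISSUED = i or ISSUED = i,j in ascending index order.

ISSUED = 5

[0] i0  ld.MEM  -- no-port MEM/MEM
[1] i1+i2  ld.MEM sll.ALU  -- 2-wide
[2] i3+i4  st.MEM or.ALU  -- 2-wide
[3] i5  or.ALU  -- WAW r3
[4] i6+i7  or.ALU add.ALU  -- 2-wide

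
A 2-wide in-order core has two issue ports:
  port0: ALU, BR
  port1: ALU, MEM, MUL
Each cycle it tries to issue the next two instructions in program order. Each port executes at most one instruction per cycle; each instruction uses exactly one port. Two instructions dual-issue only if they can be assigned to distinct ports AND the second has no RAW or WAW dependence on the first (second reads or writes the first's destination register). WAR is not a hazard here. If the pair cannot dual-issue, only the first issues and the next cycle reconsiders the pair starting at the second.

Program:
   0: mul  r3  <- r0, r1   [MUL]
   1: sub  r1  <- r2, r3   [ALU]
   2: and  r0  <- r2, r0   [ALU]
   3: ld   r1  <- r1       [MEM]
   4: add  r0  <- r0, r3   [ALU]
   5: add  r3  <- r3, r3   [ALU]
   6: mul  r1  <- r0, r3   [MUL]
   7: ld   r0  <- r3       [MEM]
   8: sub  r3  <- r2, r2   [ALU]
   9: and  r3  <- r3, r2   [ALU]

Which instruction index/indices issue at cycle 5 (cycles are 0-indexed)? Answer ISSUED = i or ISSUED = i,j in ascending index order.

  cy0 -> i0 (mul) RAW r3
  cy1 -> i1/i2 (sub;and) pair
  cy2 -> i3/i4 (ld;add) pair
  cy3 -> i5 (add) RAW r3
  cy4 -> i6 (mul) no-port MUL/MEM
  cy5 -> i7/i8 (ld;sub) pair
  cy6 -> i9 (and) tail

ISSUED = 7,8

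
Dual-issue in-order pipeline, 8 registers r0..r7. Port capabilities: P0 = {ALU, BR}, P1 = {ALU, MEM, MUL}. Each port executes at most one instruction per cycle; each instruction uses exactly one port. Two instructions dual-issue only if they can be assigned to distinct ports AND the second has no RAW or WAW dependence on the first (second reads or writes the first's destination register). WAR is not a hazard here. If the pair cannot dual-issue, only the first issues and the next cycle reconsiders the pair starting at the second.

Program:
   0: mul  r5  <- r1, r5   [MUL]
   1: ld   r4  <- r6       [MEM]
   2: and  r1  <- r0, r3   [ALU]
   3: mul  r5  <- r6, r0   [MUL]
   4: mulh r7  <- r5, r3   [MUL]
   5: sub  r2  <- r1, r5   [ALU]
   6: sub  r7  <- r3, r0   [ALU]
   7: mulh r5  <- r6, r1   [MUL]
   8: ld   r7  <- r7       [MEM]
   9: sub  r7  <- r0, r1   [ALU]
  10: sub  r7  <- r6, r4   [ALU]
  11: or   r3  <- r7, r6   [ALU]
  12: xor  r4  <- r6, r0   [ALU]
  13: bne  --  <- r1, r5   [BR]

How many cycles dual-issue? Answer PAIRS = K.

t=0 i0:mul ; no-port MUL/MEM
t=1 i1&i2:ld and ; dual
t=2 i3:mul ; no-port MUL/MUL
t=3 i4&i5:mulh sub ; dual
t=4 i6&i7:sub mulh ; dual
t=5 i8:ld ; WAW r7
t=6 i9:sub ; WAW r7
t=7 i10:sub ; RAW r7
t=8 i11&i12:or xor ; dual
t=9 i13:bne ; tail

PAIRS = 4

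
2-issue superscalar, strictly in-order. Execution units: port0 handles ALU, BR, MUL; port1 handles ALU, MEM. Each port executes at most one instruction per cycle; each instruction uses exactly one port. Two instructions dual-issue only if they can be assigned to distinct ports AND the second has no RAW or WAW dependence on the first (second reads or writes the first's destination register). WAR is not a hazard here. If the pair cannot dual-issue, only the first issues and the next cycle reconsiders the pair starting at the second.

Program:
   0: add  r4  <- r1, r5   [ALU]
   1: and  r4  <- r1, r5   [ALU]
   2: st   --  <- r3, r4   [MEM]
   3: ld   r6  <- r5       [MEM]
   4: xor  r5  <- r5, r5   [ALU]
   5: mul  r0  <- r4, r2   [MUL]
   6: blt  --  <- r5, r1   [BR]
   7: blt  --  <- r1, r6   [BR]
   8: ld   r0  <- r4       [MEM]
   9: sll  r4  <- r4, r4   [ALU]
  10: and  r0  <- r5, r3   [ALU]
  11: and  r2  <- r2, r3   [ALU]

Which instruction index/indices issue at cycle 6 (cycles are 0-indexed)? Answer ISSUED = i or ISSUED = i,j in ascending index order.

ISSUED = 7,8

#0 head=0: add i0 WAW r4
#1 head=1: and i1 RAW r4
#2 head=2: st i2 no-port MEM/MEM
#3 head=3: ld+xor i3,i4 dual
#4 head=5: mul i5 no-port MUL/BR
#5 head=6: blt i6 no-port BR/BR
#6 head=7: blt+ld i7,i8 dual
#7 head=9: sll+and i9,i10 dual
#8 head=11: and i11 tail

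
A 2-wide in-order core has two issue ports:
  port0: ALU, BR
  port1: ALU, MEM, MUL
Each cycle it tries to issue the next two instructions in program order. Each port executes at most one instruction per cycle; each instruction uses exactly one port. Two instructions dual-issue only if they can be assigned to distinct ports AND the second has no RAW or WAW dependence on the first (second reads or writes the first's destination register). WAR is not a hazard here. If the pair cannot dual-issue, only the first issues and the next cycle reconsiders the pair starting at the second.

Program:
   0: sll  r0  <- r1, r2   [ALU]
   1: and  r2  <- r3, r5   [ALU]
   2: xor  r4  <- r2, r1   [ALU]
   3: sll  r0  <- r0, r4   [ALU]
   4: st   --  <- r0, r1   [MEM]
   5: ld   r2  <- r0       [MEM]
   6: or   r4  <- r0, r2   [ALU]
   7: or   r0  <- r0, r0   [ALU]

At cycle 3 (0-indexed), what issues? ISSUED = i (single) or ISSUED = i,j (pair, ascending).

  cy0 -> i0+i1 (sll and) pair
  cy1 -> i2 (xor) RAW r4
  cy2 -> i3 (sll) RAW r0
  cy3 -> i4 (st) no-port MEM/MEM
  cy4 -> i5 (ld) RAW r2
  cy5 -> i6+i7 (or or) pair

ISSUED = 4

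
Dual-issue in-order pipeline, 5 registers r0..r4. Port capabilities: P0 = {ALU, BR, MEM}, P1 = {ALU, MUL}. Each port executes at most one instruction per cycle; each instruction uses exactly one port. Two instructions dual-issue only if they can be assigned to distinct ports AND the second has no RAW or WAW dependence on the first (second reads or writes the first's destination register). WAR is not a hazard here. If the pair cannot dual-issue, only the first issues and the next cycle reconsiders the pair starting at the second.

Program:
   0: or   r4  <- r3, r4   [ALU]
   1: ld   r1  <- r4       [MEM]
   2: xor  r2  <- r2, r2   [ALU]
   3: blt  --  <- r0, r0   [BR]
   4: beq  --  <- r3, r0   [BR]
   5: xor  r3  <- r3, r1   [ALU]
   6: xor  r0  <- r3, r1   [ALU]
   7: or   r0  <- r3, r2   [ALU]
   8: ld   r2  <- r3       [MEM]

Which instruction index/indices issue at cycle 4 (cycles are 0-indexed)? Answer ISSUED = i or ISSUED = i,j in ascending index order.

#0 head=0: or.ALU i0 RAW r4
#1 head=1: ld.MEM xor.ALU i1,i2 2-wide
#2 head=3: blt.BR i3 no-port BR/BR
#3 head=4: beq.BR xor.ALU i4,i5 2-wide
#4 head=6: xor.ALU i6 WAW r0
#5 head=7: or.ALU ld.MEM i7,i8 2-wide

ISSUED = 6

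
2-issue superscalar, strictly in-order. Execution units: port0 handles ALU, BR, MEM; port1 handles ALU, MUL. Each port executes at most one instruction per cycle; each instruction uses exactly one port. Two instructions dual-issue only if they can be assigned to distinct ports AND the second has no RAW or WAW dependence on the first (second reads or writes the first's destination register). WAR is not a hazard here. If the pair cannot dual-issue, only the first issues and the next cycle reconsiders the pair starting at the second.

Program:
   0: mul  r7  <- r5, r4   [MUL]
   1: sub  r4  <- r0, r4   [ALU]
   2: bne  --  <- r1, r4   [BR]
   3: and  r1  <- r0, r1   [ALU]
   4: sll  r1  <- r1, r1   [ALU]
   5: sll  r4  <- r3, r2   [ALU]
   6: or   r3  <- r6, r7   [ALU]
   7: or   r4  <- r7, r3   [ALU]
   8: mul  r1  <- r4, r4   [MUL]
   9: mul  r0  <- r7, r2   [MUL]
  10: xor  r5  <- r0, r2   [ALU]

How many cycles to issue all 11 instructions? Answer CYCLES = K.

CYCLES = 8

0. mul;sub @i0+i1  | 2-wide
1. bne;and @i2+i3  | 2-wide
2. sll;sll @i4+i5  | 2-wide
3. or @i6  | RAW r3
4. or @i7  | RAW r4
5. mul @i8  | no-port MUL/MUL
6. mul @i9  | RAW r0
7. xor @i10  | tail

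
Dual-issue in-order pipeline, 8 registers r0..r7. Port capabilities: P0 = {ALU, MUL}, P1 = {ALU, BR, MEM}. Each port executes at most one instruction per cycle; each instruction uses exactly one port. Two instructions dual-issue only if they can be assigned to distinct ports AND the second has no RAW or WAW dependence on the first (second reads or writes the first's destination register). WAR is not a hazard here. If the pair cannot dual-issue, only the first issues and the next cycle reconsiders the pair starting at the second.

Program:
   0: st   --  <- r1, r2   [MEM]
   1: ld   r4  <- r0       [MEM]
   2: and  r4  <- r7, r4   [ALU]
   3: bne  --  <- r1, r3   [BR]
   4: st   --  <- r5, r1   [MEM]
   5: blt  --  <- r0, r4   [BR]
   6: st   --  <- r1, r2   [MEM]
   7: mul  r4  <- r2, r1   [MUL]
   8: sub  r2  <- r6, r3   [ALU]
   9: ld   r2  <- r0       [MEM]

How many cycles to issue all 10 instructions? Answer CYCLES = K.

t=0 i0:st.MEM ; no-port MEM/MEM
t=1 i1:ld.MEM ; RAW+WAW r4
t=2 i2,i3:and.ALU;bne.BR ; pair
t=3 i4:st.MEM ; no-port MEM/BR
t=4 i5:blt.BR ; no-port BR/MEM
t=5 i6,i7:st.MEM;mul.MUL ; pair
t=6 i8:sub.ALU ; WAW r2
t=7 i9:ld.MEM ; tail

CYCLES = 8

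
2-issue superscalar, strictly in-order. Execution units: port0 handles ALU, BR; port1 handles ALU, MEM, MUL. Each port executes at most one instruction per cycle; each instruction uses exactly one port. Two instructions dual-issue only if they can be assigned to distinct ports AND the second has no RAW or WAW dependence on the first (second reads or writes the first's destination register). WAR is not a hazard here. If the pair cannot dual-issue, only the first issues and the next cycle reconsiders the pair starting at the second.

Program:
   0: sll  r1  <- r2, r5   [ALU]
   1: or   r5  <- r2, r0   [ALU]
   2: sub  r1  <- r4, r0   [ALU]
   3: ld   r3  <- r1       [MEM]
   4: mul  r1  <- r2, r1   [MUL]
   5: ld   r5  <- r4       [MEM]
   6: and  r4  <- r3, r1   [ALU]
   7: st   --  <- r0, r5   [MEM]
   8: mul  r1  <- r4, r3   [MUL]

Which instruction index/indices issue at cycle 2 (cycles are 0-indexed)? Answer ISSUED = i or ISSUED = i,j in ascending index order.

#0 head=0: sll or i0+i1 pair
#1 head=2: sub i2 RAW r1
#2 head=3: ld i3 no-port MEM/MUL
#3 head=4: mul i4 no-port MUL/MEM
#4 head=5: ld and i5+i6 pair
#5 head=7: st i7 no-port MEM/MUL
#6 head=8: mul i8 tail

ISSUED = 3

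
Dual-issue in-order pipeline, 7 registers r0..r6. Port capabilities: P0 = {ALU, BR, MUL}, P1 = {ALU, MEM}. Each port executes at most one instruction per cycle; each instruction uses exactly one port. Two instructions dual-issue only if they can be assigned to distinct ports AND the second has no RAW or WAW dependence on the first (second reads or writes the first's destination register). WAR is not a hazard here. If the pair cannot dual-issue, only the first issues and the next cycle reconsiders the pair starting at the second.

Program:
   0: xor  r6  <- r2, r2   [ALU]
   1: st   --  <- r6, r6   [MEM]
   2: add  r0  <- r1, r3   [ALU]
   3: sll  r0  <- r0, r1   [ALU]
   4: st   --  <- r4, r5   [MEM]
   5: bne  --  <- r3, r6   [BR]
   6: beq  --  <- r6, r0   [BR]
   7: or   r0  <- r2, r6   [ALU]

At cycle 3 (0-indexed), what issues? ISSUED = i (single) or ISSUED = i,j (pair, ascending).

ISSUED = 5

c0: i0 xor.ALU  RAW r6
c1: i1&i2 st.MEM+add.ALU  2-wide
c2: i3&i4 sll.ALU+st.MEM  2-wide
c3: i5 bne.BR  no-port BR/BR
c4: i6&i7 beq.BR+or.ALU  2-wide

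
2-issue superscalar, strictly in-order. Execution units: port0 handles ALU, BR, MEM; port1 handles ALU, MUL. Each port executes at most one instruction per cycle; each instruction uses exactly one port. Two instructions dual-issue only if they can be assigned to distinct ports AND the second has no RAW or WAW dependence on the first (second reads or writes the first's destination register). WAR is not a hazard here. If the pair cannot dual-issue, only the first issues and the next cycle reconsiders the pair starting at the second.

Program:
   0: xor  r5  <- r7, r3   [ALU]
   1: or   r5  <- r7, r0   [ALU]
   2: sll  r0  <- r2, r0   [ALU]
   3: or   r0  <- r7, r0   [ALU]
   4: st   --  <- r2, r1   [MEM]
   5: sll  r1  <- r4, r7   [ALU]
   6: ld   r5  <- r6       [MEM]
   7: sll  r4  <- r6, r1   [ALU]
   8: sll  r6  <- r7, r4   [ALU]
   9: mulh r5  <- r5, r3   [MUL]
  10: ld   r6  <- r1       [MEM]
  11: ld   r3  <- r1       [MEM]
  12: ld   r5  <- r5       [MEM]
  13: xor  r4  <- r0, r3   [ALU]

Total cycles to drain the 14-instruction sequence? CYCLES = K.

CYCLES = 9

0. xor.ALU @i0  | WAW r5
1. or.ALU sll.ALU @i1+i2  | 2-wide
2. or.ALU st.MEM @i3+i4  | 2-wide
3. sll.ALU ld.MEM @i5+i6  | 2-wide
4. sll.ALU @i7  | RAW r4
5. sll.ALU mulh.MUL @i8+i9  | 2-wide
6. ld.MEM @i10  | no-port MEM/MEM
7. ld.MEM @i11  | no-port MEM/MEM
8. ld.MEM xor.ALU @i12+i13  | 2-wide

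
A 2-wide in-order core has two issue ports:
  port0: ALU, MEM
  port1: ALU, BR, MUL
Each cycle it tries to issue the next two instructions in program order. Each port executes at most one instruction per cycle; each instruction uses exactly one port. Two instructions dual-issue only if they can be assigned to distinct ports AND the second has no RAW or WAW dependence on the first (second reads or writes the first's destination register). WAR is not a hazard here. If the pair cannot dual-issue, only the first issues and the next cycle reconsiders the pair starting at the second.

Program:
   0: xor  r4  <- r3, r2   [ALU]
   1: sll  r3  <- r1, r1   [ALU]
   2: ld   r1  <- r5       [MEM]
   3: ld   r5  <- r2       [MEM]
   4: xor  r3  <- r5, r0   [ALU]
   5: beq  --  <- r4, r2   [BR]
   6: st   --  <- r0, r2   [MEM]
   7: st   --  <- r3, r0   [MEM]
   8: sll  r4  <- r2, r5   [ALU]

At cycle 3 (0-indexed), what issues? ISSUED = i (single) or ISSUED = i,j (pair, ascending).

#0 head=0: xor sll i0/i1 pair
#1 head=2: ld i2 no-port MEM/MEM
#2 head=3: ld i3 RAW r5
#3 head=4: xor beq i4/i5 pair
#4 head=6: st i6 no-port MEM/MEM
#5 head=7: st sll i7/i8 pair

ISSUED = 4,5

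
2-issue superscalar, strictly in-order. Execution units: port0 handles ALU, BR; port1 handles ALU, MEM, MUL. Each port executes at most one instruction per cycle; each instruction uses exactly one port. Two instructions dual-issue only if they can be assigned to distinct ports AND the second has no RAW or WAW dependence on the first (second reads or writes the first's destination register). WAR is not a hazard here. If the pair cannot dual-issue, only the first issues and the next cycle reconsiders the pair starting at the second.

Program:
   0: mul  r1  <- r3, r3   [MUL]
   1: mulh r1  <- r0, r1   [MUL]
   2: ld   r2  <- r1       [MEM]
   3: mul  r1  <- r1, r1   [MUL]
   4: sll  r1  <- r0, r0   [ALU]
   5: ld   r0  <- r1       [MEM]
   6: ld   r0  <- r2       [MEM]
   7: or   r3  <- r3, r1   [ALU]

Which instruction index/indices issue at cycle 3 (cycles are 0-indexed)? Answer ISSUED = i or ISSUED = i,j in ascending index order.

ISSUED = 3

c0: i0 mul  no-port MUL/MUL
c1: i1 mulh  no-port MUL/MEM
c2: i2 ld  no-port MEM/MUL
c3: i3 mul  WAW r1
c4: i4 sll  RAW r1
c5: i5 ld  no-port MEM/MEM
c6: i6&i7 ld/or  2-wide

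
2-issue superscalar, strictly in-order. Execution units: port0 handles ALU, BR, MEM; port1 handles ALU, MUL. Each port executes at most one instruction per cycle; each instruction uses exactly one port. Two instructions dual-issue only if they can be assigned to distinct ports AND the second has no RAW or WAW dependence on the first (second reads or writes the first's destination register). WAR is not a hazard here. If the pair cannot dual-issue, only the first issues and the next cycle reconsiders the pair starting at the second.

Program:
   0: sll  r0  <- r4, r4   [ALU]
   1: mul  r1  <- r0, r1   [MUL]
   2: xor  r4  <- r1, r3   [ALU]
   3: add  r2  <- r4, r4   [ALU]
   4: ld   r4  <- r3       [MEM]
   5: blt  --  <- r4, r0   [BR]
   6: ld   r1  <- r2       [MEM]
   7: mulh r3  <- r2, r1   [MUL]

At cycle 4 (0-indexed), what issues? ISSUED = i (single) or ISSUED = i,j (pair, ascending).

0. sll @i0  | RAW r0
1. mul @i1  | RAW r1
2. xor @i2  | RAW r4
3. add+ld @i3+i4  | 2-wide
4. blt @i5  | no-port BR/MEM
5. ld @i6  | RAW r1
6. mulh @i7  | tail

ISSUED = 5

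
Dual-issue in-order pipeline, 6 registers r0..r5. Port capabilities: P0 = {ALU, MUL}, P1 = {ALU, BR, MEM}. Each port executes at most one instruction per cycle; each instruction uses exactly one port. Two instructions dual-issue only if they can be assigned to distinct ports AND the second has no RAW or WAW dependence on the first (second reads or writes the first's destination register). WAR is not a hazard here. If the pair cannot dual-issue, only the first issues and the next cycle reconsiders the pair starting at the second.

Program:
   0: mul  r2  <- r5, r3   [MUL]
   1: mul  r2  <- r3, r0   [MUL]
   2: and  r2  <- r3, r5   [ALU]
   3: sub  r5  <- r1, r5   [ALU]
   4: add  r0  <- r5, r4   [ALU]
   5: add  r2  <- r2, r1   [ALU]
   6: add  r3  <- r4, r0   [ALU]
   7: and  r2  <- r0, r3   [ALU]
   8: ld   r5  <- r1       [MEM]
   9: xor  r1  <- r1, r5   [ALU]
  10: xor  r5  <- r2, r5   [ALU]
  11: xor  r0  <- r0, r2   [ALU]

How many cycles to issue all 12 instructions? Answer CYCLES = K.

CYCLES = 8

#0 head=0: mul.MUL i0 no-port MUL/MUL
#1 head=1: mul.MUL i1 WAW r2
#2 head=2: and.ALU;sub.ALU i2+i3 pair
#3 head=4: add.ALU;add.ALU i4+i5 pair
#4 head=6: add.ALU i6 RAW r3
#5 head=7: and.ALU;ld.MEM i7+i8 pair
#6 head=9: xor.ALU;xor.ALU i9+i10 pair
#7 head=11: xor.ALU i11 tail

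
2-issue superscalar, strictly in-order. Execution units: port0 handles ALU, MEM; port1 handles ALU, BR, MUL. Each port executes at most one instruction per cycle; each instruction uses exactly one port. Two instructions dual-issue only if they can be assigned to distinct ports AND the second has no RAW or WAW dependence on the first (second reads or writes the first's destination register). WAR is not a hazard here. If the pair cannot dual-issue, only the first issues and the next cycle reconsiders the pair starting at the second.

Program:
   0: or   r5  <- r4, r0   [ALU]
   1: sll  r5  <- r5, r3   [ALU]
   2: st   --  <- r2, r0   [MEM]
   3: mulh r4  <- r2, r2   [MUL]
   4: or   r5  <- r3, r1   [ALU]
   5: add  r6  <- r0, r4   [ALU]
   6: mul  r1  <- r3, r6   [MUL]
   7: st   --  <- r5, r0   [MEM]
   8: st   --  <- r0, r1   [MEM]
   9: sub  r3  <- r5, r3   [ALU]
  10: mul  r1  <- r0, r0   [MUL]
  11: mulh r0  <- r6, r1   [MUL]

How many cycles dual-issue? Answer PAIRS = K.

[0] i0  or.ALU  -- RAW+WAW r5
[1] i1/i2  sll.ALU/st.MEM  -- 2-wide
[2] i3/i4  mulh.MUL/or.ALU  -- 2-wide
[3] i5  add.ALU  -- RAW r6
[4] i6/i7  mul.MUL/st.MEM  -- 2-wide
[5] i8/i9  st.MEM/sub.ALU  -- 2-wide
[6] i10  mul.MUL  -- no-port MUL/MUL
[7] i11  mulh.MUL  -- tail

PAIRS = 4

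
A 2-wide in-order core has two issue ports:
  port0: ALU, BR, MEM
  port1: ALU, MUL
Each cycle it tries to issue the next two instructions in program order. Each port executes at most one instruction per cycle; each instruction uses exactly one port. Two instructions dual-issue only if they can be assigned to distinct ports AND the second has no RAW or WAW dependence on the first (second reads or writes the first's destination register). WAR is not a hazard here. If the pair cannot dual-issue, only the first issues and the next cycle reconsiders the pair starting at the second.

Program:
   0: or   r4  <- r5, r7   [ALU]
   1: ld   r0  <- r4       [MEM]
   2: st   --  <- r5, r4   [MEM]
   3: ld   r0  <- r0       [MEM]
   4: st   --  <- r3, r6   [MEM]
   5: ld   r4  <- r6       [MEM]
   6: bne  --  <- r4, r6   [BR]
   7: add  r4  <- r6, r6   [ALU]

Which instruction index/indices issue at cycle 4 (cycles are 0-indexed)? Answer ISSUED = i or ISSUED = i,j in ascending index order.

ISSUED = 4

#0 head=0: or.ALU i0 RAW r4
#1 head=1: ld.MEM i1 no-port MEM/MEM
#2 head=2: st.MEM i2 no-port MEM/MEM
#3 head=3: ld.MEM i3 no-port MEM/MEM
#4 head=4: st.MEM i4 no-port MEM/MEM
#5 head=5: ld.MEM i5 no-port MEM/BR
#6 head=6: bne.BR add.ALU i6+i7 dual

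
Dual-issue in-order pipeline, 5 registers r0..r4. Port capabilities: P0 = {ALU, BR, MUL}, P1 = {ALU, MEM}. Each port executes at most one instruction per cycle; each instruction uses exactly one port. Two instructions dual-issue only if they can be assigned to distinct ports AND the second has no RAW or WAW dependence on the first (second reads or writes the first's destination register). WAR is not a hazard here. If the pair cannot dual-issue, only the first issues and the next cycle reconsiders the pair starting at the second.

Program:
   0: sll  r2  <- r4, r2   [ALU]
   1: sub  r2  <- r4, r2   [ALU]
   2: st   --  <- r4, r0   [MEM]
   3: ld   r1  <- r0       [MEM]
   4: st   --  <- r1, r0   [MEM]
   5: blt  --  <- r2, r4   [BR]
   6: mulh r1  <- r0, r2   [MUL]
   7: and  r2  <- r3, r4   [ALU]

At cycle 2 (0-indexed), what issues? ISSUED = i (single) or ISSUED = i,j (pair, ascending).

ISSUED = 3

#0 head=0: sll i0 RAW+WAW r2
#1 head=1: sub;st i1&i2 dual
#2 head=3: ld i3 no-port MEM/MEM
#3 head=4: st;blt i4&i5 dual
#4 head=6: mulh;and i6&i7 dual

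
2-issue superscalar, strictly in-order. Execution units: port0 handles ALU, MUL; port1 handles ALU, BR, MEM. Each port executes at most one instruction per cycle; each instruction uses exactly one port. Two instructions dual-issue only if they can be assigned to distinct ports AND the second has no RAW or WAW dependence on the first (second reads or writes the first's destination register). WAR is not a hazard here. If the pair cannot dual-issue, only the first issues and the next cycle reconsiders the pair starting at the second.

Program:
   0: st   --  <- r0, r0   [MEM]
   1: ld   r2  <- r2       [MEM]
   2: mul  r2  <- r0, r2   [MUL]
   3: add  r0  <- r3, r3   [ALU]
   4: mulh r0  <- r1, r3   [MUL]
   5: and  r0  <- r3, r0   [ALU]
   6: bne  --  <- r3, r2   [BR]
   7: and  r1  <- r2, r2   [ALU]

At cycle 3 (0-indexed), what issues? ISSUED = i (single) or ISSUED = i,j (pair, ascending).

#0 head=0: st i0 no-port MEM/MEM
#1 head=1: ld i1 RAW+WAW r2
#2 head=2: mul add i2/i3 2-wide
#3 head=4: mulh i4 RAW+WAW r0
#4 head=5: and bne i5/i6 2-wide
#5 head=7: and i7 tail

ISSUED = 4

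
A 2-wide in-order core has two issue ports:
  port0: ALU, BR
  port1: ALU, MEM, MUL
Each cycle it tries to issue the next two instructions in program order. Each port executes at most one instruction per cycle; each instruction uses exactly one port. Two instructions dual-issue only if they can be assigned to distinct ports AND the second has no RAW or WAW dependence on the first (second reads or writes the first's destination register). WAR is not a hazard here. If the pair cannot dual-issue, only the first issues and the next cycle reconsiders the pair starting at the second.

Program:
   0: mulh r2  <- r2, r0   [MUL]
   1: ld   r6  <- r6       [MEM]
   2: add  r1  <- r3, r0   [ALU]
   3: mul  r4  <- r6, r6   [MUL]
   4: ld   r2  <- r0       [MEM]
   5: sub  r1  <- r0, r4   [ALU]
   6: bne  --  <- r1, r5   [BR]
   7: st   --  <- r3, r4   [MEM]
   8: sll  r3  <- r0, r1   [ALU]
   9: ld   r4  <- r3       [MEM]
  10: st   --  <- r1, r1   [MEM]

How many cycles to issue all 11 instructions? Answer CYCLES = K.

[0] i0  mulh.MUL  -- no-port MUL/MEM
[1] i1+i2  ld.MEM+add.ALU  -- dual
[2] i3  mul.MUL  -- no-port MUL/MEM
[3] i4+i5  ld.MEM+sub.ALU  -- dual
[4] i6+i7  bne.BR+st.MEM  -- dual
[5] i8  sll.ALU  -- RAW r3
[6] i9  ld.MEM  -- no-port MEM/MEM
[7] i10  st.MEM  -- tail

CYCLES = 8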